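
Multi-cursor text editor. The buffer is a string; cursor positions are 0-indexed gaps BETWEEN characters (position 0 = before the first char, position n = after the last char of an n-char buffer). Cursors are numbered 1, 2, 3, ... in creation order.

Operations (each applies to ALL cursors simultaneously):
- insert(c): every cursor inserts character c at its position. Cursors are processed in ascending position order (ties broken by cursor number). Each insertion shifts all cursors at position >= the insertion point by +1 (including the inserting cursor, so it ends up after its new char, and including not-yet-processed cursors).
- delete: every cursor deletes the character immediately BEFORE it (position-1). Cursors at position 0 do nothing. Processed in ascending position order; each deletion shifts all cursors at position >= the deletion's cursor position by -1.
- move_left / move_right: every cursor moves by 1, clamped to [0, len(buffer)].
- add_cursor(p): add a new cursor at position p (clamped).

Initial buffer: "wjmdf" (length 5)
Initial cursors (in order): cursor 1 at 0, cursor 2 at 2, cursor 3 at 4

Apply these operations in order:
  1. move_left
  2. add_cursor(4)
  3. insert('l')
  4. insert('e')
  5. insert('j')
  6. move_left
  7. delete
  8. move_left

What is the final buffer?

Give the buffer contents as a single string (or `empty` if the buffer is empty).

After op 1 (move_left): buffer="wjmdf" (len 5), cursors c1@0 c2@1 c3@3, authorship .....
After op 2 (add_cursor(4)): buffer="wjmdf" (len 5), cursors c1@0 c2@1 c3@3 c4@4, authorship .....
After op 3 (insert('l')): buffer="lwljmldlf" (len 9), cursors c1@1 c2@3 c3@6 c4@8, authorship 1.2..3.4.
After op 4 (insert('e')): buffer="lewlejmledlef" (len 13), cursors c1@2 c2@5 c3@9 c4@12, authorship 11.22..33.44.
After op 5 (insert('j')): buffer="lejwlejjmlejdlejf" (len 17), cursors c1@3 c2@7 c3@12 c4@16, authorship 111.222..333.444.
After op 6 (move_left): buffer="lejwlejjmlejdlejf" (len 17), cursors c1@2 c2@6 c3@11 c4@15, authorship 111.222..333.444.
After op 7 (delete): buffer="ljwljjmljdljf" (len 13), cursors c1@1 c2@4 c3@8 c4@11, authorship 11.22..33.44.
After op 8 (move_left): buffer="ljwljjmljdljf" (len 13), cursors c1@0 c2@3 c3@7 c4@10, authorship 11.22..33.44.

Answer: ljwljjmljdljf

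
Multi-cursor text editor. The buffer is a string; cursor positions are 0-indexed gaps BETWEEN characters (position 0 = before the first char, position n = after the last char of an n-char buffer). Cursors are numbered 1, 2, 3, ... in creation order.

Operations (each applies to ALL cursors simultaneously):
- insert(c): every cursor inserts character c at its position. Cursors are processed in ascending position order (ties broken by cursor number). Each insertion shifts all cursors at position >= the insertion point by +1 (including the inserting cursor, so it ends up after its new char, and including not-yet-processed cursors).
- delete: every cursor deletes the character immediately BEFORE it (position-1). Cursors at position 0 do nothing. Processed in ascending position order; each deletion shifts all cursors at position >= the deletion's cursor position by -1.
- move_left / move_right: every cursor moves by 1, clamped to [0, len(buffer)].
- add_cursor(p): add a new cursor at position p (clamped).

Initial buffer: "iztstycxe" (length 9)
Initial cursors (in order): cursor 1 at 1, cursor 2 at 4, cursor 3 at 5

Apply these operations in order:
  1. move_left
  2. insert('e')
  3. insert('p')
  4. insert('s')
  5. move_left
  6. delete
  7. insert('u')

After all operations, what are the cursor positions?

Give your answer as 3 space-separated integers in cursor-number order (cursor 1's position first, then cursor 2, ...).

Answer: 2 8 12

Derivation:
After op 1 (move_left): buffer="iztstycxe" (len 9), cursors c1@0 c2@3 c3@4, authorship .........
After op 2 (insert('e')): buffer="eiztesetycxe" (len 12), cursors c1@1 c2@5 c3@7, authorship 1...2.3.....
After op 3 (insert('p')): buffer="epiztepseptycxe" (len 15), cursors c1@2 c2@7 c3@10, authorship 11...22.33.....
After op 4 (insert('s')): buffer="epsiztepssepstycxe" (len 18), cursors c1@3 c2@9 c3@13, authorship 111...222.333.....
After op 5 (move_left): buffer="epsiztepssepstycxe" (len 18), cursors c1@2 c2@8 c3@12, authorship 111...222.333.....
After op 6 (delete): buffer="esiztessestycxe" (len 15), cursors c1@1 c2@6 c3@9, authorship 11...22.33.....
After op 7 (insert('u')): buffer="eusizteusseustycxe" (len 18), cursors c1@2 c2@8 c3@12, authorship 111...222.333.....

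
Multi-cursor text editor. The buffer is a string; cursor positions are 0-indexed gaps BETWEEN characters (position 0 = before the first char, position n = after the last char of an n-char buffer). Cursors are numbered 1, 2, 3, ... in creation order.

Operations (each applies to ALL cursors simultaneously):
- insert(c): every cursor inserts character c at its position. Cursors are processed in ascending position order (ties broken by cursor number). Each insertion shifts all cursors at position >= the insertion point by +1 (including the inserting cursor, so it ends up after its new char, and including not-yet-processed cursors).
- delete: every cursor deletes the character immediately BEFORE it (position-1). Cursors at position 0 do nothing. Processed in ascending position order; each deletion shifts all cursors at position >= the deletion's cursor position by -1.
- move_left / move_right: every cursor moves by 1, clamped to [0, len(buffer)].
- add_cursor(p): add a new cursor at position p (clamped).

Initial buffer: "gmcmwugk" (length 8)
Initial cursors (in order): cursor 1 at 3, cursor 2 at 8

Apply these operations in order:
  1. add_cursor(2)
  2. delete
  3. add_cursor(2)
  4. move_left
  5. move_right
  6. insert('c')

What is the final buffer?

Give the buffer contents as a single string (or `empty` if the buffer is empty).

Answer: gccmcwugc

Derivation:
After op 1 (add_cursor(2)): buffer="gmcmwugk" (len 8), cursors c3@2 c1@3 c2@8, authorship ........
After op 2 (delete): buffer="gmwug" (len 5), cursors c1@1 c3@1 c2@5, authorship .....
After op 3 (add_cursor(2)): buffer="gmwug" (len 5), cursors c1@1 c3@1 c4@2 c2@5, authorship .....
After op 4 (move_left): buffer="gmwug" (len 5), cursors c1@0 c3@0 c4@1 c2@4, authorship .....
After op 5 (move_right): buffer="gmwug" (len 5), cursors c1@1 c3@1 c4@2 c2@5, authorship .....
After op 6 (insert('c')): buffer="gccmcwugc" (len 9), cursors c1@3 c3@3 c4@5 c2@9, authorship .13.4...2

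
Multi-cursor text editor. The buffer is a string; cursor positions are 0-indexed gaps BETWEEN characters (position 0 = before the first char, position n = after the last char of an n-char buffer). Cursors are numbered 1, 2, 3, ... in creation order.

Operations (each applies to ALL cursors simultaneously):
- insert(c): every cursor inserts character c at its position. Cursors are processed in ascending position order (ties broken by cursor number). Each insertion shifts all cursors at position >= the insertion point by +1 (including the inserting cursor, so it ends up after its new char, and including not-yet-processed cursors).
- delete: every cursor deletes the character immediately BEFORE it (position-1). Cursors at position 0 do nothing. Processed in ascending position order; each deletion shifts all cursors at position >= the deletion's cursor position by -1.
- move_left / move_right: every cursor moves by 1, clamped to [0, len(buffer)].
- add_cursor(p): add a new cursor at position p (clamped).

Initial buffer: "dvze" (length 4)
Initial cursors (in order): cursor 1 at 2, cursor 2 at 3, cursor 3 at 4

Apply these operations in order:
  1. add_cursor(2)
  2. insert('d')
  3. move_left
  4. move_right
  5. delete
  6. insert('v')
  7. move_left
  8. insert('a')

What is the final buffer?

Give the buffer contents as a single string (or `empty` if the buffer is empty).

After op 1 (add_cursor(2)): buffer="dvze" (len 4), cursors c1@2 c4@2 c2@3 c3@4, authorship ....
After op 2 (insert('d')): buffer="dvddzded" (len 8), cursors c1@4 c4@4 c2@6 c3@8, authorship ..14.2.3
After op 3 (move_left): buffer="dvddzded" (len 8), cursors c1@3 c4@3 c2@5 c3@7, authorship ..14.2.3
After op 4 (move_right): buffer="dvddzded" (len 8), cursors c1@4 c4@4 c2@6 c3@8, authorship ..14.2.3
After op 5 (delete): buffer="dvze" (len 4), cursors c1@2 c4@2 c2@3 c3@4, authorship ....
After op 6 (insert('v')): buffer="dvvvzvev" (len 8), cursors c1@4 c4@4 c2@6 c3@8, authorship ..14.2.3
After op 7 (move_left): buffer="dvvvzvev" (len 8), cursors c1@3 c4@3 c2@5 c3@7, authorship ..14.2.3
After op 8 (insert('a')): buffer="dvvaavzaveav" (len 12), cursors c1@5 c4@5 c2@8 c3@11, authorship ..1144.22.33

Answer: dvvaavzaveav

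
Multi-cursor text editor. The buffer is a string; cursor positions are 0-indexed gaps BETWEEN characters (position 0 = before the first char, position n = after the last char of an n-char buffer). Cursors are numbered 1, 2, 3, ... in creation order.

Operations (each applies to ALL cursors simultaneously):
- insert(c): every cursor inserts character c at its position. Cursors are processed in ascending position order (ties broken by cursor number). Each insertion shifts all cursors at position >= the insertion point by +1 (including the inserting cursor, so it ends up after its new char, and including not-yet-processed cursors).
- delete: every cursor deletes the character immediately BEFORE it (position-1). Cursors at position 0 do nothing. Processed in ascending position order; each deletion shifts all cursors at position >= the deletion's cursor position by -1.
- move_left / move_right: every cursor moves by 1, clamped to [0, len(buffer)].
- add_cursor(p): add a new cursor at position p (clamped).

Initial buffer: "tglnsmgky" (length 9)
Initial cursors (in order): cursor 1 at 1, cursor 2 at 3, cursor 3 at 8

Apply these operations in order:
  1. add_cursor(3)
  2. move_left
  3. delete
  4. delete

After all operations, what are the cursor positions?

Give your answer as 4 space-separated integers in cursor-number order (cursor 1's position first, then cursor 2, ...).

Answer: 0 0 3 0

Derivation:
After op 1 (add_cursor(3)): buffer="tglnsmgky" (len 9), cursors c1@1 c2@3 c4@3 c3@8, authorship .........
After op 2 (move_left): buffer="tglnsmgky" (len 9), cursors c1@0 c2@2 c4@2 c3@7, authorship .........
After op 3 (delete): buffer="lnsmky" (len 6), cursors c1@0 c2@0 c4@0 c3@4, authorship ......
After op 4 (delete): buffer="lnsky" (len 5), cursors c1@0 c2@0 c4@0 c3@3, authorship .....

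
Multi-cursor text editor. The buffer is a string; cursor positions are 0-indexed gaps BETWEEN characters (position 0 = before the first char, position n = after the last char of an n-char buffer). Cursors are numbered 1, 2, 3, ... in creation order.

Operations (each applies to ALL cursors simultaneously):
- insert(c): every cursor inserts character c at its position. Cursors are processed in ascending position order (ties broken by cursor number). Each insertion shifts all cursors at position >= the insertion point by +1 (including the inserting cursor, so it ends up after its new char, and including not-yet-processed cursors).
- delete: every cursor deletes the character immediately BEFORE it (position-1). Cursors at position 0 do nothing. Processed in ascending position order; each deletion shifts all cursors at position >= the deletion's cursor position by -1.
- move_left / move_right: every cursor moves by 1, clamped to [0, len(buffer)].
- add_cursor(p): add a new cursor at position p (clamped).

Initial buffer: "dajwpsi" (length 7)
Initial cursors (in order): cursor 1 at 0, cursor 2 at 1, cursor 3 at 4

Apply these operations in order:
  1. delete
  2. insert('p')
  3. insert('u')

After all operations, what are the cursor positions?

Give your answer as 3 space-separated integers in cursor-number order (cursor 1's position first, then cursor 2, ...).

Answer: 4 4 8

Derivation:
After op 1 (delete): buffer="ajpsi" (len 5), cursors c1@0 c2@0 c3@2, authorship .....
After op 2 (insert('p')): buffer="ppajppsi" (len 8), cursors c1@2 c2@2 c3@5, authorship 12..3...
After op 3 (insert('u')): buffer="ppuuajpupsi" (len 11), cursors c1@4 c2@4 c3@8, authorship 1212..33...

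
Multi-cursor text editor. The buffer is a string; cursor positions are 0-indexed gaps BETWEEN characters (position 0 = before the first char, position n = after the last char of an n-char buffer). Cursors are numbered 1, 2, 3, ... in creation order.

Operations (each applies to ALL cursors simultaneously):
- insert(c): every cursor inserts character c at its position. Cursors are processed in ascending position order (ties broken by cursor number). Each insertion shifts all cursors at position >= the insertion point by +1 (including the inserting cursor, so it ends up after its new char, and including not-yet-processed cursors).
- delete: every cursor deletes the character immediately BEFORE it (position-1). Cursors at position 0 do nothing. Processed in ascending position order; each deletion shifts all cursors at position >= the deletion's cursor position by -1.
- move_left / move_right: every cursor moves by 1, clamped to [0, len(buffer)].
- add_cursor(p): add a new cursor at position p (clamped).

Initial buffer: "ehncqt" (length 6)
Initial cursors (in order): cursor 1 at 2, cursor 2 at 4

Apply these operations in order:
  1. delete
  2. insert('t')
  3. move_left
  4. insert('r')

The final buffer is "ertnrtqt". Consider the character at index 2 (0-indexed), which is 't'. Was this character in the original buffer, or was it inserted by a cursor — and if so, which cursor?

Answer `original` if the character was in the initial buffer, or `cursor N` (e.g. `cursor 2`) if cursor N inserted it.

Answer: cursor 1

Derivation:
After op 1 (delete): buffer="enqt" (len 4), cursors c1@1 c2@2, authorship ....
After op 2 (insert('t')): buffer="etntqt" (len 6), cursors c1@2 c2@4, authorship .1.2..
After op 3 (move_left): buffer="etntqt" (len 6), cursors c1@1 c2@3, authorship .1.2..
After op 4 (insert('r')): buffer="ertnrtqt" (len 8), cursors c1@2 c2@5, authorship .11.22..
Authorship (.=original, N=cursor N): . 1 1 . 2 2 . .
Index 2: author = 1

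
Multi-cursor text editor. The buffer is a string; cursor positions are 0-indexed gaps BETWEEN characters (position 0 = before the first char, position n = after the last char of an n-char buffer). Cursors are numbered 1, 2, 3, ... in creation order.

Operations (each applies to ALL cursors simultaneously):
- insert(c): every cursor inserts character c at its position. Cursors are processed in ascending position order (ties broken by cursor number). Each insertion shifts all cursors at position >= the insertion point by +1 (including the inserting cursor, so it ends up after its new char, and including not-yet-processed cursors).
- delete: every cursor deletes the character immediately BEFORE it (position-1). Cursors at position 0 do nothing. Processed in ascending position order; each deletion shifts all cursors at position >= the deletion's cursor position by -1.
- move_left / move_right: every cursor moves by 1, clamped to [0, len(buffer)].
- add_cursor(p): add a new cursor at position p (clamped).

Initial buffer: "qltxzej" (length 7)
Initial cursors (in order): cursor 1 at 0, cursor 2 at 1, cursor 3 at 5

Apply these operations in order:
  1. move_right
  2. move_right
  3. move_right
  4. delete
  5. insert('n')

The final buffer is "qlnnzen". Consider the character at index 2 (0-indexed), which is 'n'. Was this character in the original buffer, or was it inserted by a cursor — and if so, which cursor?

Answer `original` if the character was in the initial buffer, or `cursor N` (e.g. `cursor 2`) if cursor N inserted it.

After op 1 (move_right): buffer="qltxzej" (len 7), cursors c1@1 c2@2 c3@6, authorship .......
After op 2 (move_right): buffer="qltxzej" (len 7), cursors c1@2 c2@3 c3@7, authorship .......
After op 3 (move_right): buffer="qltxzej" (len 7), cursors c1@3 c2@4 c3@7, authorship .......
After op 4 (delete): buffer="qlze" (len 4), cursors c1@2 c2@2 c3@4, authorship ....
After op 5 (insert('n')): buffer="qlnnzen" (len 7), cursors c1@4 c2@4 c3@7, authorship ..12..3
Authorship (.=original, N=cursor N): . . 1 2 . . 3
Index 2: author = 1

Answer: cursor 1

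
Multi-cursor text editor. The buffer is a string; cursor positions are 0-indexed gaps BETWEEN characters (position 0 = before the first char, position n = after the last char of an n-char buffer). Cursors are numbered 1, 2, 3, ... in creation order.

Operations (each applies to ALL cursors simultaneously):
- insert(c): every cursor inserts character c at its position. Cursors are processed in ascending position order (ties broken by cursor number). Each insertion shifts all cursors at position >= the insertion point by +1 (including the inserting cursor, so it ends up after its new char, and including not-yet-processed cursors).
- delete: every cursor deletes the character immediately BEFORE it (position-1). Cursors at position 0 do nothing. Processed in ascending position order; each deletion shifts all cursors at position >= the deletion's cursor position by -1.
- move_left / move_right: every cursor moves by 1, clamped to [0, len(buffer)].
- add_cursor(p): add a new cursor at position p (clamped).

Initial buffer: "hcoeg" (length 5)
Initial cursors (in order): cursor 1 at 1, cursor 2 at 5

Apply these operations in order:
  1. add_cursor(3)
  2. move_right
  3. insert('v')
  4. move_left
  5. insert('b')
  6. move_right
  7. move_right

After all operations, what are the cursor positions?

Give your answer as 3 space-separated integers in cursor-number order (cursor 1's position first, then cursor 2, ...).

After op 1 (add_cursor(3)): buffer="hcoeg" (len 5), cursors c1@1 c3@3 c2@5, authorship .....
After op 2 (move_right): buffer="hcoeg" (len 5), cursors c1@2 c3@4 c2@5, authorship .....
After op 3 (insert('v')): buffer="hcvoevgv" (len 8), cursors c1@3 c3@6 c2@8, authorship ..1..3.2
After op 4 (move_left): buffer="hcvoevgv" (len 8), cursors c1@2 c3@5 c2@7, authorship ..1..3.2
After op 5 (insert('b')): buffer="hcbvoebvgbv" (len 11), cursors c1@3 c3@7 c2@10, authorship ..11..33.22
After op 6 (move_right): buffer="hcbvoebvgbv" (len 11), cursors c1@4 c3@8 c2@11, authorship ..11..33.22
After op 7 (move_right): buffer="hcbvoebvgbv" (len 11), cursors c1@5 c3@9 c2@11, authorship ..11..33.22

Answer: 5 11 9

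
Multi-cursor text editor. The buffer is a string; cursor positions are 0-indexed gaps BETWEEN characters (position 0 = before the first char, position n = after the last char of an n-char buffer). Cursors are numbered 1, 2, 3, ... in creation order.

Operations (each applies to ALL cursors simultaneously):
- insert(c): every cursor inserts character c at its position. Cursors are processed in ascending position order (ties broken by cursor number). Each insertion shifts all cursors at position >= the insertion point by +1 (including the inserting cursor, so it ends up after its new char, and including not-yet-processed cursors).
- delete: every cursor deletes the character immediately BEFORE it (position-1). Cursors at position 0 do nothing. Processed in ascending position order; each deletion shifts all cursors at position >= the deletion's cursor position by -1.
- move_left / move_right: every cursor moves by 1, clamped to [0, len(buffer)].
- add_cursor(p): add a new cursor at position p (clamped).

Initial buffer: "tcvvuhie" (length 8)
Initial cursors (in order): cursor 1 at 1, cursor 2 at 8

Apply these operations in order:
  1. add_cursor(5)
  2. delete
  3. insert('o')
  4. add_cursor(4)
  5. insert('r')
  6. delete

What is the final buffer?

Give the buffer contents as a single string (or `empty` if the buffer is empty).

After op 1 (add_cursor(5)): buffer="tcvvuhie" (len 8), cursors c1@1 c3@5 c2@8, authorship ........
After op 2 (delete): buffer="cvvhi" (len 5), cursors c1@0 c3@3 c2@5, authorship .....
After op 3 (insert('o')): buffer="ocvvohio" (len 8), cursors c1@1 c3@5 c2@8, authorship 1...3..2
After op 4 (add_cursor(4)): buffer="ocvvohio" (len 8), cursors c1@1 c4@4 c3@5 c2@8, authorship 1...3..2
After op 5 (insert('r')): buffer="orcvvrorhior" (len 12), cursors c1@2 c4@6 c3@8 c2@12, authorship 11...433..22
After op 6 (delete): buffer="ocvvohio" (len 8), cursors c1@1 c4@4 c3@5 c2@8, authorship 1...3..2

Answer: ocvvohio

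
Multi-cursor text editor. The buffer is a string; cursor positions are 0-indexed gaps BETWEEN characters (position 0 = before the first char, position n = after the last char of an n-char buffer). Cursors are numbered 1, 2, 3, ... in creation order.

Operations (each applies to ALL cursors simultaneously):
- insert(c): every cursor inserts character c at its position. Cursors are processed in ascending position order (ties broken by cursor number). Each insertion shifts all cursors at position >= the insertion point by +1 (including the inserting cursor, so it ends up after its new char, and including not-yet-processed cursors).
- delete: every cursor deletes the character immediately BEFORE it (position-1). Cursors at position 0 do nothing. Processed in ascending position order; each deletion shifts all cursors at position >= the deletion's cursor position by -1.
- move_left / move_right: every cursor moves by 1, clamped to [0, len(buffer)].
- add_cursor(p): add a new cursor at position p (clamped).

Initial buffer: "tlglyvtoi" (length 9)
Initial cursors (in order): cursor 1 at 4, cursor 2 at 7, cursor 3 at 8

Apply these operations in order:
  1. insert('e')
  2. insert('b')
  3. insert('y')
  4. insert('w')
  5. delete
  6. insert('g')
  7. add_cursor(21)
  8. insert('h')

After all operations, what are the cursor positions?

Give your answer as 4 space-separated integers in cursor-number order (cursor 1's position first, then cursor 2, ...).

After op 1 (insert('e')): buffer="tlgleyvteoei" (len 12), cursors c1@5 c2@9 c3@11, authorship ....1...2.3.
After op 2 (insert('b')): buffer="tlglebyvteboebi" (len 15), cursors c1@6 c2@11 c3@14, authorship ....11...22.33.
After op 3 (insert('y')): buffer="tlglebyyvtebyoebyi" (len 18), cursors c1@7 c2@13 c3@17, authorship ....111...222.333.
After op 4 (insert('w')): buffer="tlglebywyvtebywoebywi" (len 21), cursors c1@8 c2@15 c3@20, authorship ....1111...2222.3333.
After op 5 (delete): buffer="tlglebyyvtebyoebyi" (len 18), cursors c1@7 c2@13 c3@17, authorship ....111...222.333.
After op 6 (insert('g')): buffer="tlglebygyvtebygoebygi" (len 21), cursors c1@8 c2@15 c3@20, authorship ....1111...2222.3333.
After op 7 (add_cursor(21)): buffer="tlglebygyvtebygoebygi" (len 21), cursors c1@8 c2@15 c3@20 c4@21, authorship ....1111...2222.3333.
After op 8 (insert('h')): buffer="tlglebyghyvtebyghoebyghih" (len 25), cursors c1@9 c2@17 c3@23 c4@25, authorship ....11111...22222.33333.4

Answer: 9 17 23 25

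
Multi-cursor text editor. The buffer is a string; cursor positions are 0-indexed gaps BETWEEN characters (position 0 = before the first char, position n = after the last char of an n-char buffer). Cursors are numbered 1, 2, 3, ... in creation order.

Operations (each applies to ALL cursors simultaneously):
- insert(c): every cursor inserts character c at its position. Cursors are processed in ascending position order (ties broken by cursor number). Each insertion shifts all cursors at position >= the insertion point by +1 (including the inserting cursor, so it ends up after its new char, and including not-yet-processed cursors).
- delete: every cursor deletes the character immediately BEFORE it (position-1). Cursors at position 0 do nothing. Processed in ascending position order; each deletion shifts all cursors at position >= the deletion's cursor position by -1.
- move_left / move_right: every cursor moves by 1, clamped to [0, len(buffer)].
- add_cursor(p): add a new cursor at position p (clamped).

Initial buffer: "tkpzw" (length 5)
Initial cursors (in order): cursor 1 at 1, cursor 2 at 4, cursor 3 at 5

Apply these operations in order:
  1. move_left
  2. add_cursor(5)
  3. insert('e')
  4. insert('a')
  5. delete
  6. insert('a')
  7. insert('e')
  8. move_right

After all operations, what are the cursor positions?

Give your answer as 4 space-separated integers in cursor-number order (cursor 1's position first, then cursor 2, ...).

After op 1 (move_left): buffer="tkpzw" (len 5), cursors c1@0 c2@3 c3@4, authorship .....
After op 2 (add_cursor(5)): buffer="tkpzw" (len 5), cursors c1@0 c2@3 c3@4 c4@5, authorship .....
After op 3 (insert('e')): buffer="etkpezewe" (len 9), cursors c1@1 c2@5 c3@7 c4@9, authorship 1...2.3.4
After op 4 (insert('a')): buffer="eatkpeazeawea" (len 13), cursors c1@2 c2@7 c3@10 c4@13, authorship 11...22.33.44
After op 5 (delete): buffer="etkpezewe" (len 9), cursors c1@1 c2@5 c3@7 c4@9, authorship 1...2.3.4
After op 6 (insert('a')): buffer="eatkpeazeawea" (len 13), cursors c1@2 c2@7 c3@10 c4@13, authorship 11...22.33.44
After op 7 (insert('e')): buffer="eaetkpeaezeaeweae" (len 17), cursors c1@3 c2@9 c3@13 c4@17, authorship 111...222.333.444
After op 8 (move_right): buffer="eaetkpeaezeaeweae" (len 17), cursors c1@4 c2@10 c3@14 c4@17, authorship 111...222.333.444

Answer: 4 10 14 17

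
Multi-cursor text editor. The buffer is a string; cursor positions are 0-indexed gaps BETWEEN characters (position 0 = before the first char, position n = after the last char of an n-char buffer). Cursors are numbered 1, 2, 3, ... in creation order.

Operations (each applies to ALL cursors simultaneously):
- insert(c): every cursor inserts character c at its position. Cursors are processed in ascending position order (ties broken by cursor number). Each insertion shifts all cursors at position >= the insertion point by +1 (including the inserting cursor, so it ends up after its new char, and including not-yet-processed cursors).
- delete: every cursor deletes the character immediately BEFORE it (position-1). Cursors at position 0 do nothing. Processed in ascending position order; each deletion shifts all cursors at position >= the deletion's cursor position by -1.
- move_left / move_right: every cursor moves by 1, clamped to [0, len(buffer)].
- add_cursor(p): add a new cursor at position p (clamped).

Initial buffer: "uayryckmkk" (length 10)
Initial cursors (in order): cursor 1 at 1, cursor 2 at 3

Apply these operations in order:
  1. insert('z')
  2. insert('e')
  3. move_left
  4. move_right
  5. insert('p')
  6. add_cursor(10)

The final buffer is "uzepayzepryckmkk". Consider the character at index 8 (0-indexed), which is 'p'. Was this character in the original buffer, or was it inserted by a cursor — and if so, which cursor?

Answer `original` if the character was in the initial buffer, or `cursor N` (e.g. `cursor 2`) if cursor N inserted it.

After op 1 (insert('z')): buffer="uzayzryckmkk" (len 12), cursors c1@2 c2@5, authorship .1..2.......
After op 2 (insert('e')): buffer="uzeayzeryckmkk" (len 14), cursors c1@3 c2@7, authorship .11..22.......
After op 3 (move_left): buffer="uzeayzeryckmkk" (len 14), cursors c1@2 c2@6, authorship .11..22.......
After op 4 (move_right): buffer="uzeayzeryckmkk" (len 14), cursors c1@3 c2@7, authorship .11..22.......
After op 5 (insert('p')): buffer="uzepayzepryckmkk" (len 16), cursors c1@4 c2@9, authorship .111..222.......
After op 6 (add_cursor(10)): buffer="uzepayzepryckmkk" (len 16), cursors c1@4 c2@9 c3@10, authorship .111..222.......
Authorship (.=original, N=cursor N): . 1 1 1 . . 2 2 2 . . . . . . .
Index 8: author = 2

Answer: cursor 2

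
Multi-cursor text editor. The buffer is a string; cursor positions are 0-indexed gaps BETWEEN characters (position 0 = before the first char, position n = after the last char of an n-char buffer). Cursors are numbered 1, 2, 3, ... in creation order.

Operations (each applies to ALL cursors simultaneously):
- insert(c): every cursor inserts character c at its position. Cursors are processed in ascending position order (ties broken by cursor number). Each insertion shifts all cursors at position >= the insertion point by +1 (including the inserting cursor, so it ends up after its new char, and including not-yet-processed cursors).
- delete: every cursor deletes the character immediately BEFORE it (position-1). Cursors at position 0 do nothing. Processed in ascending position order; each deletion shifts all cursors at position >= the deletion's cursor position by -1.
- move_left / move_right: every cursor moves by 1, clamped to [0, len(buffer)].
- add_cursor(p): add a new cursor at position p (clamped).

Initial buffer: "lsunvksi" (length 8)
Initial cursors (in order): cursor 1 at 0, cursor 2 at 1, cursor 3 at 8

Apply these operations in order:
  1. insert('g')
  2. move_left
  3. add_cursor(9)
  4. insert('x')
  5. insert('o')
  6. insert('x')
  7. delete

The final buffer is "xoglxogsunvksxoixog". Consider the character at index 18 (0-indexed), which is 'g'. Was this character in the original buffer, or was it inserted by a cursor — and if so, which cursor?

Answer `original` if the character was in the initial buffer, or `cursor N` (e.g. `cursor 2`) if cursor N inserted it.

Answer: cursor 3

Derivation:
After op 1 (insert('g')): buffer="glgsunvksig" (len 11), cursors c1@1 c2@3 c3@11, authorship 1.2.......3
After op 2 (move_left): buffer="glgsunvksig" (len 11), cursors c1@0 c2@2 c3@10, authorship 1.2.......3
After op 3 (add_cursor(9)): buffer="glgsunvksig" (len 11), cursors c1@0 c2@2 c4@9 c3@10, authorship 1.2.......3
After op 4 (insert('x')): buffer="xglxgsunvksxixg" (len 15), cursors c1@1 c2@4 c4@12 c3@14, authorship 11.22......4.33
After op 5 (insert('o')): buffer="xoglxogsunvksxoixog" (len 19), cursors c1@2 c2@6 c4@15 c3@18, authorship 111.222......44.333
After op 6 (insert('x')): buffer="xoxglxoxgsunvksxoxixoxg" (len 23), cursors c1@3 c2@8 c4@18 c3@22, authorship 1111.2222......444.3333
After op 7 (delete): buffer="xoglxogsunvksxoixog" (len 19), cursors c1@2 c2@6 c4@15 c3@18, authorship 111.222......44.333
Authorship (.=original, N=cursor N): 1 1 1 . 2 2 2 . . . . . . 4 4 . 3 3 3
Index 18: author = 3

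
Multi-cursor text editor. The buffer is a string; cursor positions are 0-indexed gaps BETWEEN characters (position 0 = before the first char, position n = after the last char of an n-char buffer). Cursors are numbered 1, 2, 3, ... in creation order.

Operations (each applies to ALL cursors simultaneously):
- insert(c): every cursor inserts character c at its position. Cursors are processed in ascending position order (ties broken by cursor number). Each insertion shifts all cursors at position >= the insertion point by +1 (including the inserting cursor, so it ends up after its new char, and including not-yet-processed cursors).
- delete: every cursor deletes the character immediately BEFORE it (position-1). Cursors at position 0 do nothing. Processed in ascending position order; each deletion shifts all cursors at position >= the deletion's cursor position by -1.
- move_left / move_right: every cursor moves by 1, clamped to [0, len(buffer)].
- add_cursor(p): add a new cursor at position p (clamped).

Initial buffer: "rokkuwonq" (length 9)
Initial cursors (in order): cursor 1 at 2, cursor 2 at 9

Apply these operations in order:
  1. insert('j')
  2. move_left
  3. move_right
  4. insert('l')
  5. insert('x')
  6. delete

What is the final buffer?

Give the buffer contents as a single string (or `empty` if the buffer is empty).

Answer: rojlkkuwonqjl

Derivation:
After op 1 (insert('j')): buffer="rojkkuwonqj" (len 11), cursors c1@3 c2@11, authorship ..1.......2
After op 2 (move_left): buffer="rojkkuwonqj" (len 11), cursors c1@2 c2@10, authorship ..1.......2
After op 3 (move_right): buffer="rojkkuwonqj" (len 11), cursors c1@3 c2@11, authorship ..1.......2
After op 4 (insert('l')): buffer="rojlkkuwonqjl" (len 13), cursors c1@4 c2@13, authorship ..11.......22
After op 5 (insert('x')): buffer="rojlxkkuwonqjlx" (len 15), cursors c1@5 c2@15, authorship ..111.......222
After op 6 (delete): buffer="rojlkkuwonqjl" (len 13), cursors c1@4 c2@13, authorship ..11.......22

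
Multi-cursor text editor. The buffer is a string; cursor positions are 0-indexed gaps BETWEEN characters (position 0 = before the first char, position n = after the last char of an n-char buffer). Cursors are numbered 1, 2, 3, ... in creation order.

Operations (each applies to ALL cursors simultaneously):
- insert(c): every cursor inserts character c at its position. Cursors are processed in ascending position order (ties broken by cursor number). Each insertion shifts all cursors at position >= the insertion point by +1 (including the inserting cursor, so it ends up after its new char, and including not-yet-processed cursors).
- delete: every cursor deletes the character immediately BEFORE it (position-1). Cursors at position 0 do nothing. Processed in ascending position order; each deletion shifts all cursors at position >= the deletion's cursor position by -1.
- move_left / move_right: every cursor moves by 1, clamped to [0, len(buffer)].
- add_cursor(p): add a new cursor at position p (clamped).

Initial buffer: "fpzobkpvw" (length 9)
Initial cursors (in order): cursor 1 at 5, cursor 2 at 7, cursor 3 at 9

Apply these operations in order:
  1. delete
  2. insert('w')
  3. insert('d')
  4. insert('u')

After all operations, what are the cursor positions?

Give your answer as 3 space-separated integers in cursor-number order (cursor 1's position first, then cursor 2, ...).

Answer: 7 11 15

Derivation:
After op 1 (delete): buffer="fpzokv" (len 6), cursors c1@4 c2@5 c3@6, authorship ......
After op 2 (insert('w')): buffer="fpzowkwvw" (len 9), cursors c1@5 c2@7 c3@9, authorship ....1.2.3
After op 3 (insert('d')): buffer="fpzowdkwdvwd" (len 12), cursors c1@6 c2@9 c3@12, authorship ....11.22.33
After op 4 (insert('u')): buffer="fpzowdukwduvwdu" (len 15), cursors c1@7 c2@11 c3@15, authorship ....111.222.333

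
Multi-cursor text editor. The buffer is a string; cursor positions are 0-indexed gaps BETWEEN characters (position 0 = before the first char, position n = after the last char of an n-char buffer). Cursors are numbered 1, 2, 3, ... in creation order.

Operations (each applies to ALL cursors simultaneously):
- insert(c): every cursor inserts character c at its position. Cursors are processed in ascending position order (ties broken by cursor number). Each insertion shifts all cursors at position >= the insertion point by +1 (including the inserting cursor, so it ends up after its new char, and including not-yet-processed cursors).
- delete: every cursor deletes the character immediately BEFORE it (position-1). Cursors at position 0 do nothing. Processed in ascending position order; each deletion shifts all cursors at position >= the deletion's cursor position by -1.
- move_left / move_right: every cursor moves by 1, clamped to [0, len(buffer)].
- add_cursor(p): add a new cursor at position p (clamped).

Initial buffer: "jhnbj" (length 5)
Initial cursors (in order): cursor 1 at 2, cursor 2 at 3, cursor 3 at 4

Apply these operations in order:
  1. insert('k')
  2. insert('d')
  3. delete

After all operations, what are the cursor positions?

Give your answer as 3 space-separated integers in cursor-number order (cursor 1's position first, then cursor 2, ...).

Answer: 3 5 7

Derivation:
After op 1 (insert('k')): buffer="jhknkbkj" (len 8), cursors c1@3 c2@5 c3@7, authorship ..1.2.3.
After op 2 (insert('d')): buffer="jhkdnkdbkdj" (len 11), cursors c1@4 c2@7 c3@10, authorship ..11.22.33.
After op 3 (delete): buffer="jhknkbkj" (len 8), cursors c1@3 c2@5 c3@7, authorship ..1.2.3.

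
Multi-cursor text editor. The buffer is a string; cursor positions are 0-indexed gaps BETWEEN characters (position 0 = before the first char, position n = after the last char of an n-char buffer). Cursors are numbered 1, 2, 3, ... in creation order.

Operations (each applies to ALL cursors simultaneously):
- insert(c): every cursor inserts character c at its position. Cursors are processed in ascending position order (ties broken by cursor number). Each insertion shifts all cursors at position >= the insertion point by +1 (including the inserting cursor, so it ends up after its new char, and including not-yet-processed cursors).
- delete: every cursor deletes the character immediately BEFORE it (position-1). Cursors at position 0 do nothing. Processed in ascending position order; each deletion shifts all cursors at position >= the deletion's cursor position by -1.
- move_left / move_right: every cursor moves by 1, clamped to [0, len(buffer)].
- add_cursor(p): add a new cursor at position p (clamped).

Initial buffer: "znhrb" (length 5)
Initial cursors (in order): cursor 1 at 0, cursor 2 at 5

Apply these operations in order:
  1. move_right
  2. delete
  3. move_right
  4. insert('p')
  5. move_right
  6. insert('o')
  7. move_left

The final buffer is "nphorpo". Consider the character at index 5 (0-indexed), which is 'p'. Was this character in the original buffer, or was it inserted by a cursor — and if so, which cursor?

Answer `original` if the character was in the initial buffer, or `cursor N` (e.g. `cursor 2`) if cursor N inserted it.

Answer: cursor 2

Derivation:
After op 1 (move_right): buffer="znhrb" (len 5), cursors c1@1 c2@5, authorship .....
After op 2 (delete): buffer="nhr" (len 3), cursors c1@0 c2@3, authorship ...
After op 3 (move_right): buffer="nhr" (len 3), cursors c1@1 c2@3, authorship ...
After op 4 (insert('p')): buffer="nphrp" (len 5), cursors c1@2 c2@5, authorship .1..2
After op 5 (move_right): buffer="nphrp" (len 5), cursors c1@3 c2@5, authorship .1..2
After op 6 (insert('o')): buffer="nphorpo" (len 7), cursors c1@4 c2@7, authorship .1.1.22
After op 7 (move_left): buffer="nphorpo" (len 7), cursors c1@3 c2@6, authorship .1.1.22
Authorship (.=original, N=cursor N): . 1 . 1 . 2 2
Index 5: author = 2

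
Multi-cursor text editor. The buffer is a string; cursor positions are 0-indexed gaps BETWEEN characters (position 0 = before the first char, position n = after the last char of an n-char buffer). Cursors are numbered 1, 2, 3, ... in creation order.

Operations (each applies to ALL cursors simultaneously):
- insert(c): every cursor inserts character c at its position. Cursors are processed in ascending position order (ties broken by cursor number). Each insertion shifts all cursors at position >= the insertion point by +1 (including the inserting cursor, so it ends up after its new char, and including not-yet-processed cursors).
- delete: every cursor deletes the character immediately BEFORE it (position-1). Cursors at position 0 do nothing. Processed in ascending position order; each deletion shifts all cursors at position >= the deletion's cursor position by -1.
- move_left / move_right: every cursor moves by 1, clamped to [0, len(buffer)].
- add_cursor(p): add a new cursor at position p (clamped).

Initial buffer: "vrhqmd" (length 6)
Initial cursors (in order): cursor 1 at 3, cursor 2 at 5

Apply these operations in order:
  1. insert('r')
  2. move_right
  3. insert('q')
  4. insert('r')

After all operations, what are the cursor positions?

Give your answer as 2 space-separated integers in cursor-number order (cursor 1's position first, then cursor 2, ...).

Answer: 7 12

Derivation:
After op 1 (insert('r')): buffer="vrhrqmrd" (len 8), cursors c1@4 c2@7, authorship ...1..2.
After op 2 (move_right): buffer="vrhrqmrd" (len 8), cursors c1@5 c2@8, authorship ...1..2.
After op 3 (insert('q')): buffer="vrhrqqmrdq" (len 10), cursors c1@6 c2@10, authorship ...1.1.2.2
After op 4 (insert('r')): buffer="vrhrqqrmrdqr" (len 12), cursors c1@7 c2@12, authorship ...1.11.2.22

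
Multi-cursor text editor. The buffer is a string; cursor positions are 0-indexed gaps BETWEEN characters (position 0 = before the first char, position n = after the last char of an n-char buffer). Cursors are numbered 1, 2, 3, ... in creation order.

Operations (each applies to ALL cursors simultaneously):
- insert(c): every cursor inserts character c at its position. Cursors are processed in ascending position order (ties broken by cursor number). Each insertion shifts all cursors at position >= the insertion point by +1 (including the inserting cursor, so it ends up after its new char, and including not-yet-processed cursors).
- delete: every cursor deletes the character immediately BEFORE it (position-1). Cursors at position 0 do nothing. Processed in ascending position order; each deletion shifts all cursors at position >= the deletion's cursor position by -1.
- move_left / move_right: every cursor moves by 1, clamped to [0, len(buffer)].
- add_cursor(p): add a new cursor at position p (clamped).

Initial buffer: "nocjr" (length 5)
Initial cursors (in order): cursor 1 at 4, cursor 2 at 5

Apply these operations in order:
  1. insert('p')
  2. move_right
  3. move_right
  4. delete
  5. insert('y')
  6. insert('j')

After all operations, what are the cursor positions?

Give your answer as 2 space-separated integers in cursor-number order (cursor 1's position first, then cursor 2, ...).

After op 1 (insert('p')): buffer="nocjprp" (len 7), cursors c1@5 c2@7, authorship ....1.2
After op 2 (move_right): buffer="nocjprp" (len 7), cursors c1@6 c2@7, authorship ....1.2
After op 3 (move_right): buffer="nocjprp" (len 7), cursors c1@7 c2@7, authorship ....1.2
After op 4 (delete): buffer="nocjp" (len 5), cursors c1@5 c2@5, authorship ....1
After op 5 (insert('y')): buffer="nocjpyy" (len 7), cursors c1@7 c2@7, authorship ....112
After op 6 (insert('j')): buffer="nocjpyyjj" (len 9), cursors c1@9 c2@9, authorship ....11212

Answer: 9 9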